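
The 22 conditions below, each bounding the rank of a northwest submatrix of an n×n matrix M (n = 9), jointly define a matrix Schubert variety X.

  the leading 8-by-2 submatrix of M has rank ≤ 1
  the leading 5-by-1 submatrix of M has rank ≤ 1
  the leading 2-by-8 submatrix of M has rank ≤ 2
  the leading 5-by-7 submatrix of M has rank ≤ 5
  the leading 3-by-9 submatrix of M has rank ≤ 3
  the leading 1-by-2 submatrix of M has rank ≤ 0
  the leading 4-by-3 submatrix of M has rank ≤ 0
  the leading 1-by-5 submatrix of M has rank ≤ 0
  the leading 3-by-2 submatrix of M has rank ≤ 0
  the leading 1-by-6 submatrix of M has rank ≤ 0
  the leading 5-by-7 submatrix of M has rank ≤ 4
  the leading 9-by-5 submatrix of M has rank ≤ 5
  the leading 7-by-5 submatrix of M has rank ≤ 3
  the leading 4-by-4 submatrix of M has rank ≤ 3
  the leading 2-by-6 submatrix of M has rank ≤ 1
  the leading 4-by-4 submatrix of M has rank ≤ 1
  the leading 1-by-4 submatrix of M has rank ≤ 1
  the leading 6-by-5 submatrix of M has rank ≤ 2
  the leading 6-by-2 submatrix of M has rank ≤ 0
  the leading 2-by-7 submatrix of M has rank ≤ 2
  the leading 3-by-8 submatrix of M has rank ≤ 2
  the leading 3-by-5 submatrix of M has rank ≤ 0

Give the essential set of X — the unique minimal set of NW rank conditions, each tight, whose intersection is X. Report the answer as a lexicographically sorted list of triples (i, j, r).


Recovering R(i,j) via the rank-extension bound from the 22 conditions:

  i=1: 0  0  0  0  0  0  1  1  1
  i=2: 0  0  0  0  0  1  2  2  2
  i=3: 0  0  0  0  0  1  2  2  3
  i=4: 0  0  0  1  1  2  3  3  4
  i=5: 0  0  1  2  2  3  4  4  5
  i=6: 0  0  1  2  2  3  4  5  6
  i=7: 1  1  2  3  3  4  5  6  7
  i=8: 1  1  2  3  4  5  6  7  8
  i=9: 1  2  3  4  5  6  7  8  9

giving w = (7, 6, 9, 4, 3, 8, 1, 5, 2) via Δ²R.

Rothe diagram D(w) (26 cells), 7 SE-corners (essential conditions):

[(1, 6, 0), (3, 5, 0), (3, 8, 2), (4, 3, 0), (6, 2, 0), (6, 5, 2), (8, 2, 1)]


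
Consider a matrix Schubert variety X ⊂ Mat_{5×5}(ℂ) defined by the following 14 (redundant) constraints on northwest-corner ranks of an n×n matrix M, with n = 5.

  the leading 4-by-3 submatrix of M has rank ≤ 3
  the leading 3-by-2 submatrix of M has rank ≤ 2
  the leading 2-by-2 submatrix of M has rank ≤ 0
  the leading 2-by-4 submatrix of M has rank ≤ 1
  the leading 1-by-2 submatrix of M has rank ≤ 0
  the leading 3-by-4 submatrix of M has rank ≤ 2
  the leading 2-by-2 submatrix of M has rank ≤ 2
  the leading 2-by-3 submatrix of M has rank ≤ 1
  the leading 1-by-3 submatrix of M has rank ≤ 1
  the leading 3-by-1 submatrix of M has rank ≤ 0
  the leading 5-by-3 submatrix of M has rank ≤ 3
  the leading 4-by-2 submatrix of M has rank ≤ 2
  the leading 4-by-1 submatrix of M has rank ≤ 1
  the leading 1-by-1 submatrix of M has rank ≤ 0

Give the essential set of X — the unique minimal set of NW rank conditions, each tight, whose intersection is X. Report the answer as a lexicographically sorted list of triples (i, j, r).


Propagating the 14 rank bounds to every northwest block:

  R[1]: 0, 0, 1, 1, 1
  R[2]: 0, 0, 1, 1, 2
  R[3]: 0, 1, 2, 2, 3
  R[4]: 1, 2, 3, 3, 4
  R[5]: 1, 2, 3, 4, 5

the unique w with this rank table is (3, 5, 2, 1, 4).

|D(w)|=6, |Ess(w)|=3:

[(2, 2, 0), (2, 4, 1), (3, 1, 0)]


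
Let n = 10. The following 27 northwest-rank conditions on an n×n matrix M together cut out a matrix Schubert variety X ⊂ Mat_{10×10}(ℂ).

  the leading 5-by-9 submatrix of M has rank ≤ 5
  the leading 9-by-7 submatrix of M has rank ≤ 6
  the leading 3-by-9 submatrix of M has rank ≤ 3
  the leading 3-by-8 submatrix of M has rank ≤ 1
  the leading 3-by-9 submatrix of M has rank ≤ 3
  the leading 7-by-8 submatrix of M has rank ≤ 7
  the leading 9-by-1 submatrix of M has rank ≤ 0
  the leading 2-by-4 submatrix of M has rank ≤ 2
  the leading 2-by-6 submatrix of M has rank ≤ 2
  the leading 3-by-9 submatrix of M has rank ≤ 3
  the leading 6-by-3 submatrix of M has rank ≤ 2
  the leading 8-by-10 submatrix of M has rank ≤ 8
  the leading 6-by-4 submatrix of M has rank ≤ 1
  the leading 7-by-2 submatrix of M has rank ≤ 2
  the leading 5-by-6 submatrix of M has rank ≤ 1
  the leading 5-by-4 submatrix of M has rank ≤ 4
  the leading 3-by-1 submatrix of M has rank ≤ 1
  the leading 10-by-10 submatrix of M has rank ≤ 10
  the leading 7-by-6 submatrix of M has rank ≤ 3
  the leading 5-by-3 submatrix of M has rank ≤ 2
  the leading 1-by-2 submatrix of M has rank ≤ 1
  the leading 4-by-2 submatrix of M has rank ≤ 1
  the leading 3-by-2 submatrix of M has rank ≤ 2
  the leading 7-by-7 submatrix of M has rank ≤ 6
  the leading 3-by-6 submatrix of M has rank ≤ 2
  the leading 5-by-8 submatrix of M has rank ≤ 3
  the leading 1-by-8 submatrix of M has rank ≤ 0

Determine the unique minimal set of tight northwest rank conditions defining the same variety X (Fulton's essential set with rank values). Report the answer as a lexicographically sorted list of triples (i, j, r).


Computing R[i][j] = min implied NW-rank bound (n=10, 27 conditions):

  0 0 0 0 0 0 0 0 1 1
  0 1 1 1 1 1 1 1 2 2
  0 1 1 1 1 1 1 1 2 3
  0 1 1 1 1 1 2 2 3 4
  0 1 1 1 1 1 2 3 4 5
  0 1 1 1 2 2 3 4 5 6
  0 1 2 2 3 3 4 5 6 7
  0 1 2 3 4 4 5 6 7 8
  0 1 2 3 4 5 6 7 8 9
  1 2 3 4 5 6 7 8 9 10

the unique w with this rank table is (9, 2, 10, 7, 8, 5, 3, 4, 6, 1).

Rothe diagram D(w) (32 cells), 5 SE-corners (essential conditions):

[(1, 8, 0), (3, 8, 1), (5, 6, 1), (6, 4, 1), (9, 1, 0)]


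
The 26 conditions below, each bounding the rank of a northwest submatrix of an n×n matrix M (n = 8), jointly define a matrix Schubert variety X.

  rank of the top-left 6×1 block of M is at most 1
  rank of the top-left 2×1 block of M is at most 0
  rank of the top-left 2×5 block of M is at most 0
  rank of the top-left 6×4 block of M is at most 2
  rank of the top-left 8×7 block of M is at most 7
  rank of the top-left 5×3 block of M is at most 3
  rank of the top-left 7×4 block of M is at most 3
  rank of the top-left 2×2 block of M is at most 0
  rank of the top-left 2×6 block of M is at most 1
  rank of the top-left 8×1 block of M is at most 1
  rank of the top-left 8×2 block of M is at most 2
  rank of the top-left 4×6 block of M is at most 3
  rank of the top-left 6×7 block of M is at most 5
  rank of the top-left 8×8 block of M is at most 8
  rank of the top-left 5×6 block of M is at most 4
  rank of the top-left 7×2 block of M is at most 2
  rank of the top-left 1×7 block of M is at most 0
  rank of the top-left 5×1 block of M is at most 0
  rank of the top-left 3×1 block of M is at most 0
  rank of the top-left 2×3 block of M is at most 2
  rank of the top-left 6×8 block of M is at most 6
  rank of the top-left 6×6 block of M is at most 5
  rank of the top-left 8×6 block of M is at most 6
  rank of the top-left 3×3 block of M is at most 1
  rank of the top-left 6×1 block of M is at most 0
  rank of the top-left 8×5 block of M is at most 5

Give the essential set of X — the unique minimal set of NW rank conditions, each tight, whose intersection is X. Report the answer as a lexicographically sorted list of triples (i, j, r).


Propagating the 26 rank bounds to every northwest block:

  i=1: 0 0 0 0 0 0 0 1
  i=2: 0 0 0 0 0 1 1 2
  i=3: 0 1 1 1 1 2 2 3
  i=4: 0 1 2 2 2 3 3 4
  i=5: 0 1 2 2 3 4 4 5
  i=6: 0 1 2 2 3 4 5 6
  i=7: 1 2 3 3 4 5 6 7
  i=8: 1 2 3 4 5 6 7 8

giving w = (8, 6, 2, 3, 5, 7, 1, 4) via Δ²R.

|D(w)|=18, |Ess(w)|=4:

[(1, 7, 0), (2, 5, 0), (6, 1, 0), (6, 4, 2)]


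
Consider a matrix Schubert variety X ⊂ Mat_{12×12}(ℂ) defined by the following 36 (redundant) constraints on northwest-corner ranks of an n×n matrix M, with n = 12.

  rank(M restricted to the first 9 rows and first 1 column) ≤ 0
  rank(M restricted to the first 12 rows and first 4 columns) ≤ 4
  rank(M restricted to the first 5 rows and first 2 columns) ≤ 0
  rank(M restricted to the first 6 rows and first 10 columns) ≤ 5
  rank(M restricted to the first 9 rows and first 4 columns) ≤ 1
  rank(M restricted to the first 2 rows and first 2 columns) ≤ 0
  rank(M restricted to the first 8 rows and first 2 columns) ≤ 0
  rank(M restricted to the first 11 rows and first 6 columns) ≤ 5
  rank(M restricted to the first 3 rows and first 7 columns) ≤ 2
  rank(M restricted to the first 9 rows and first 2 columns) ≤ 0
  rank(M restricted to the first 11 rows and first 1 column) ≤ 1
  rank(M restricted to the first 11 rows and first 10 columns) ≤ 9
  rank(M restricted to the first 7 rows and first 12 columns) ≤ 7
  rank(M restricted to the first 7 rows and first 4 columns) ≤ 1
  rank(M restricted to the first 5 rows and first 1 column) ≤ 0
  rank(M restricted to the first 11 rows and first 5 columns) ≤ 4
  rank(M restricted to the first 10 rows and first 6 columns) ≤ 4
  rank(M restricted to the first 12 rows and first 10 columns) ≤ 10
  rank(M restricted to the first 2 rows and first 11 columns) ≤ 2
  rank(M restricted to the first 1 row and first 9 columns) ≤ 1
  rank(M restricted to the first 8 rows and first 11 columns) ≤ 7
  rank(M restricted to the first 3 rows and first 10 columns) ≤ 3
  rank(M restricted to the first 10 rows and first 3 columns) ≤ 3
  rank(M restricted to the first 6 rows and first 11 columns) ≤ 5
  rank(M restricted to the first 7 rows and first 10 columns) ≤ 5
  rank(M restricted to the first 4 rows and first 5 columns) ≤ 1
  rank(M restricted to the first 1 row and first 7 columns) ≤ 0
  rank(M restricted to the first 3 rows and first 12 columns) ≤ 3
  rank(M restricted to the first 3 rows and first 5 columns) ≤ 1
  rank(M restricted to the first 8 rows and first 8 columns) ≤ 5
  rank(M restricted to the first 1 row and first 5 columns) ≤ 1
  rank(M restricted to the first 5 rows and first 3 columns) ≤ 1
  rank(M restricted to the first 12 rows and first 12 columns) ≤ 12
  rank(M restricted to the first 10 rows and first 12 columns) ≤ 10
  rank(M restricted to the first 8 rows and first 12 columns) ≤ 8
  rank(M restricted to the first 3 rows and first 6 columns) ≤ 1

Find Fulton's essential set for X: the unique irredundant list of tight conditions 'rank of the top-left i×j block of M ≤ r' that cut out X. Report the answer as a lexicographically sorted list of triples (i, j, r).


Reconstructing r_w from the 36 given conditions:

  row 1: 0 | 0 | 0 | 0 | 0 | 0 | 0 | 1 | 1 | 1 | 1 | 1
  row 2: 0 | 0 | 1 | 1 | 1 | 1 | 1 | 2 | 2 | 2 | 2 | 2
  row 3: 0 | 0 | 1 | 1 | 1 | 1 | 2 | 3 | 3 | 3 | 3 | 3
  row 4: 0 | 0 | 1 | 1 | 1 | 2 | 3 | 4 | 4 | 4 | 4 | 4
  row 5: 0 | 0 | 1 | 1 | 2 | 3 | 4 | 5 | 5 | 5 | 5 | 5
  row 6: 0 | 0 | 1 | 1 | 2 | 3 | 4 | 5 | 5 | 5 | 5 | 6
  row 7: 0 | 0 | 1 | 1 | 2 | 3 | 4 | 5 | 5 | 5 | 6 | 7
  row 8: 0 | 0 | 1 | 1 | 2 | 3 | 4 | 5 | 6 | 6 | 7 | 8
  row 9: 0 | 0 | 1 | 1 | 2 | 3 | 4 | 5 | 6 | 7 | 8 | 9
  row 10: 1 | 1 | 2 | 2 | 3 | 4 | 5 | 6 | 7 | 8 | 9 | 10
  row 11: 1 | 2 | 3 | 3 | 4 | 5 | 6 | 7 | 8 | 9 | 10 | 11
  row 12: 1 | 2 | 3 | 4 | 5 | 6 | 7 | 8 | 9 | 10 | 11 | 12

reading off 1-entries of Δ²R: w = (8, 3, 7, 6, 5, 12, 11, 9, 10, 1, 2, 4).

D(w) has 38 cells with 7 SE-corners; essential set:

[(1, 7, 0), (3, 6, 1), (4, 5, 1), (6, 11, 5), (7, 10, 5), (9, 2, 0), (9, 4, 1)]


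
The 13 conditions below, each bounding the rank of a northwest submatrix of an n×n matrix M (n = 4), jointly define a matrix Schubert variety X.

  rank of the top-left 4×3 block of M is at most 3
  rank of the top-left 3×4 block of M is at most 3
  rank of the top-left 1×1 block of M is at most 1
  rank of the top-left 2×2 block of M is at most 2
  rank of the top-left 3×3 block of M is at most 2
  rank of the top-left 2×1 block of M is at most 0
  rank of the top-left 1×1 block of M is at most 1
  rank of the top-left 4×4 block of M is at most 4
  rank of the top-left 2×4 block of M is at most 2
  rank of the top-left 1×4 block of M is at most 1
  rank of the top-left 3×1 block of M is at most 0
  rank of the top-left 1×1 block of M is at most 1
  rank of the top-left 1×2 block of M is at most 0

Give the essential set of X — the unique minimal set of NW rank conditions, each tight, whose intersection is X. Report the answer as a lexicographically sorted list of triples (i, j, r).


Rank table r_w(4×4) implied by the 13 constraints:

  i=1: 0 | 0 | 1 | 1
  i=2: 0 | 1 | 2 | 2
  i=3: 0 | 1 | 2 | 3
  i=4: 1 | 2 | 3 | 4

hence w(1..4) = (3, 2, 4, 1).

|D(w)|=4, |Ess(w)|=2:

[(1, 2, 0), (3, 1, 0)]


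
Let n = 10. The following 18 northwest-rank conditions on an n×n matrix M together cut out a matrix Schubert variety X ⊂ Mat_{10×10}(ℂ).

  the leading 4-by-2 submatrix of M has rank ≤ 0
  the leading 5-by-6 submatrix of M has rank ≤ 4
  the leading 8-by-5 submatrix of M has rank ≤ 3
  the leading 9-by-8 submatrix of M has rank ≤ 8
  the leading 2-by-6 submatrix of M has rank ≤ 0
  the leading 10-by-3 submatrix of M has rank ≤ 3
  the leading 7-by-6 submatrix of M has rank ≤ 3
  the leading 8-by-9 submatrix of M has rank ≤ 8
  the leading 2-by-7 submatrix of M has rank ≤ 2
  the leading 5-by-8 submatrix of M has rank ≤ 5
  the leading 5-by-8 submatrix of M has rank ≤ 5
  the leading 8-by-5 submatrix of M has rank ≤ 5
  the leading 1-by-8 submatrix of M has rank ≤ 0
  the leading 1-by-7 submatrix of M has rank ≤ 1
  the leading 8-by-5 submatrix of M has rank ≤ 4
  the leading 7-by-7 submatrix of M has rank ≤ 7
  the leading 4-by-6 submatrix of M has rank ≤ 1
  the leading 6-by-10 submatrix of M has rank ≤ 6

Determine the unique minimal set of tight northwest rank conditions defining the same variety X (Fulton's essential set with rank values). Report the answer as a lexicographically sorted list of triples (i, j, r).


Rank table r_w(10×10) implied by the 18 constraints:

  R[1]: 0  0  0  0  0  0  0  0  1  1
  R[2]: 0  0  0  0  0  0  1  1  2  2
  R[3]: 0  0  1  1  1  1  2  2  3  3
  R[4]: 0  0  1  1  1  1  2  3  4  4
  R[5]: 1  1  2  2  2  2  3  4  5  5
  R[6]: 1  2  3  3  3  3  4  5  6  6
  R[7]: 1  2  3  3  3  3  4  5  6  7
  R[8]: 1  2  3  3  3  4  5  6  7  8
  R[9]: 1  2  3  4  4  5  6  7  8  9
  R[10]: 1  2  3  4  5  6  7  8  9  10

hence w(1..10) = (9, 7, 3, 8, 1, 2, 10, 6, 4, 5).

Fulton essential set (6 of the 26 Rothe cells):

[(1, 8, 0), (2, 6, 0), (4, 2, 0), (4, 6, 1), (7, 6, 3), (8, 5, 3)]


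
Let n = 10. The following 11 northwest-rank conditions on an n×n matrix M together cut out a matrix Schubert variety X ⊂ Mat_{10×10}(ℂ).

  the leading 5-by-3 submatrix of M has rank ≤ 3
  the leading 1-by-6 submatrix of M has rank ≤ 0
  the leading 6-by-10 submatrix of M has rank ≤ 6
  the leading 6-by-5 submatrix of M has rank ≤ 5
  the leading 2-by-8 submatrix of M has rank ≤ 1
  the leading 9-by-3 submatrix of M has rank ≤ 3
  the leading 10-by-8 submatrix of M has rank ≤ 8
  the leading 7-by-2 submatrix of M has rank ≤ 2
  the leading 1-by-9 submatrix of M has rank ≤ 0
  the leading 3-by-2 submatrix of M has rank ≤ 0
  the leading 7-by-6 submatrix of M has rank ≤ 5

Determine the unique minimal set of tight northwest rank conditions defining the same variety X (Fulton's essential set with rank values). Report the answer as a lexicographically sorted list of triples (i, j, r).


Rank table r_w(10×10) implied by the 11 constraints:

  0, 0, 0, 0, 0, 0, 0, 0, 0, 1
  0, 0, 1, 1, 1, 1, 1, 1, 1, 2
  0, 0, 1, 2, 2, 2, 2, 2, 2, 3
  1, 1, 2, 3, 3, 3, 3, 3, 3, 4
  1, 2, 3, 4, 4, 4, 4, 4, 4, 5
  1, 2, 3, 4, 5, 5, 5, 5, 5, 6
  1, 2, 3, 4, 5, 5, 6, 6, 6, 7
  1, 2, 3, 4, 5, 6, 7, 7, 7, 8
  1, 2, 3, 4, 5, 6, 7, 8, 8, 9
  1, 2, 3, 4, 5, 6, 7, 8, 9, 10

the unique w with this rank table is (10, 3, 4, 1, 2, 5, 7, 6, 8, 9).

3 SE-corners of the 14-cell Rothe diagram give Ess(w):

[(1, 9, 0), (3, 2, 0), (7, 6, 5)]


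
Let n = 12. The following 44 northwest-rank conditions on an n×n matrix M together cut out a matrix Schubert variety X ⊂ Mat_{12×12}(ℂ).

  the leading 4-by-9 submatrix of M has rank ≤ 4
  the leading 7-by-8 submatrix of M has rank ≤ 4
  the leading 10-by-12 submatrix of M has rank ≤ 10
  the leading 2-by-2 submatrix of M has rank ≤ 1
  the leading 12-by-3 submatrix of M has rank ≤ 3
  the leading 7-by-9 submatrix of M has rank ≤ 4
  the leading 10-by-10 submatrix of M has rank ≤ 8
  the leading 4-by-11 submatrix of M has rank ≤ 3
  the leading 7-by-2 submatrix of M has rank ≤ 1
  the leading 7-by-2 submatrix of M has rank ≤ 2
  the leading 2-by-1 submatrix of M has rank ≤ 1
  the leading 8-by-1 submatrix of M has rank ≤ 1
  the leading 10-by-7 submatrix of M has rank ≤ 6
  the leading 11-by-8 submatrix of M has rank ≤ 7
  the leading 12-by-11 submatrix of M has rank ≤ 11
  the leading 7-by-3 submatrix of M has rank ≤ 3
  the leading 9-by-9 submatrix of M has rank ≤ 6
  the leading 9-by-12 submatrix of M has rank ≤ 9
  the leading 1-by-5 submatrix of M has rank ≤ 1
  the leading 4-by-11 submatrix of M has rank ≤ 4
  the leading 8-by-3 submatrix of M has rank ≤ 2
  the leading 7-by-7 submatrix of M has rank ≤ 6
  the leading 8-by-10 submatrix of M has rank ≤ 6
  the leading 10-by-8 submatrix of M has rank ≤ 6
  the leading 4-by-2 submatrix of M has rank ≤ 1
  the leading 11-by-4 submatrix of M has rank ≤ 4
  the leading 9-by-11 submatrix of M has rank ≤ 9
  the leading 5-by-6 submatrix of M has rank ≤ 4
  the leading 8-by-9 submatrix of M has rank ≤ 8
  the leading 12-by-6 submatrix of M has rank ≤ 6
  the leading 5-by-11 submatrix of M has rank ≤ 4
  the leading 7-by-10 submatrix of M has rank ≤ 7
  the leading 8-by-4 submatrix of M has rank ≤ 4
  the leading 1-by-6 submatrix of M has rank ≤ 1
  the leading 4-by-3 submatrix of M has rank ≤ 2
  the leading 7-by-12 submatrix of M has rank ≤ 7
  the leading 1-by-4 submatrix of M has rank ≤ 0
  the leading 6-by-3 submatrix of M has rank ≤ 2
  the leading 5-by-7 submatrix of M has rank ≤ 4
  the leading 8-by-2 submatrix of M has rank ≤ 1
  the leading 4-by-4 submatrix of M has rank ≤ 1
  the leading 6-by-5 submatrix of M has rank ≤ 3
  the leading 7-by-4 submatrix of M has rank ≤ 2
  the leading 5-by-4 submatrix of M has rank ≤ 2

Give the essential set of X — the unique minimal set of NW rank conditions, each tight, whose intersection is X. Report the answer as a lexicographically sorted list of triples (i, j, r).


The tightest implied rank at each (i,j), from the 44 conditions:

  R[1]: 0 0 0 0 1 1 1 1 1 1 1 1
  R[2]: 1 1 1 1 2 2 2 2 2 2 2 2
  R[3]: 1 1 1 1 2 3 3 3 3 3 3 3
  R[4]: 1 1 1 1 2 3 3 3 3 3 3 4
  R[5]: 1 1 2 2 3 4 4 4 4 4 4 5
  R[6]: 1 1 2 2 3 4 4 4 4 5 5 6
  R[7]: 1 1 2 2 3 4 4 4 4 5 6 7
  R[8]: 1 1 2 3 4 5 5 5 5 6 7 8
  R[9]: 1 2 3 4 5 6 6 6 6 7 8 9
  R[10]: 1 2 3 4 5 6 6 6 7 8 9 10
  R[11]: 1 2 3 4 5 6 7 7 8 9 10 11
  R[12]: 1 2 3 4 5 6 7 8 9 10 11 12

giving w = (5, 1, 6, 12, 3, 10, 11, 4, 2, 9, 7, 8) via Δ²R.

D(w) has 29 cells with 7 SE-corners; essential set:

[(1, 4, 0), (4, 4, 1), (4, 11, 3), (7, 4, 2), (7, 9, 4), (8, 2, 1), (10, 8, 6)]


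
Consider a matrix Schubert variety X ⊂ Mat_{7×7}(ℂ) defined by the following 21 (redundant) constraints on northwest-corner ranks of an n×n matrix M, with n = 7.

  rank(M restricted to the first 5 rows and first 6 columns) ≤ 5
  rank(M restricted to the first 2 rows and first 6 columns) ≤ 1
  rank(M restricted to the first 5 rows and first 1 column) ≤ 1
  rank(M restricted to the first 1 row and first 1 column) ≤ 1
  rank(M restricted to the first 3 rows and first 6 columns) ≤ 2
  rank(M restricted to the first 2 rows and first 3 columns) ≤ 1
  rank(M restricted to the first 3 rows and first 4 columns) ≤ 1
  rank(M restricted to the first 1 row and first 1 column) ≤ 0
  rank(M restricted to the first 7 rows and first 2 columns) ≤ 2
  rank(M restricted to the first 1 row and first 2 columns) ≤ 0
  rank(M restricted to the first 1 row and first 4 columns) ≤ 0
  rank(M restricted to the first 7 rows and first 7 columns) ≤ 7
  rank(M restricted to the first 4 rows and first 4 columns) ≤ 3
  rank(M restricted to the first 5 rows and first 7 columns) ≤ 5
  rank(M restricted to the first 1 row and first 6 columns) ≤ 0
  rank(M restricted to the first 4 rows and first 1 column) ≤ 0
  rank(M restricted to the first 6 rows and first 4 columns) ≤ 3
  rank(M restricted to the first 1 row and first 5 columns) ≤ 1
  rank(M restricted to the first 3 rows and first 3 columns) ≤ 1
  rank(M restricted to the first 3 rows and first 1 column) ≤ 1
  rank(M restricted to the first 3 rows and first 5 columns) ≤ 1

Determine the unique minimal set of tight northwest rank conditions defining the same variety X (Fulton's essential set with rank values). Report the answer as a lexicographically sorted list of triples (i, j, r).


Reconstructing r_w from the 21 given conditions:

  R[1]: 0, 0, 0, 0, 0, 0, 1
  R[2]: 0, 1, 1, 1, 1, 1, 2
  R[3]: 0, 1, 1, 1, 1, 2, 3
  R[4]: 0, 1, 2, 2, 2, 3, 4
  R[5]: 1, 2, 3, 3, 3, 4, 5
  R[6]: 1, 2, 3, 3, 4, 5, 6
  R[7]: 1, 2, 3, 4, 5, 6, 7

so w = (7, 2, 6, 3, 1, 5, 4).

ℓ(w)=13; the 4 essential cells (i,j,r):

[(1, 6, 0), (3, 5, 1), (4, 1, 0), (6, 4, 3)]


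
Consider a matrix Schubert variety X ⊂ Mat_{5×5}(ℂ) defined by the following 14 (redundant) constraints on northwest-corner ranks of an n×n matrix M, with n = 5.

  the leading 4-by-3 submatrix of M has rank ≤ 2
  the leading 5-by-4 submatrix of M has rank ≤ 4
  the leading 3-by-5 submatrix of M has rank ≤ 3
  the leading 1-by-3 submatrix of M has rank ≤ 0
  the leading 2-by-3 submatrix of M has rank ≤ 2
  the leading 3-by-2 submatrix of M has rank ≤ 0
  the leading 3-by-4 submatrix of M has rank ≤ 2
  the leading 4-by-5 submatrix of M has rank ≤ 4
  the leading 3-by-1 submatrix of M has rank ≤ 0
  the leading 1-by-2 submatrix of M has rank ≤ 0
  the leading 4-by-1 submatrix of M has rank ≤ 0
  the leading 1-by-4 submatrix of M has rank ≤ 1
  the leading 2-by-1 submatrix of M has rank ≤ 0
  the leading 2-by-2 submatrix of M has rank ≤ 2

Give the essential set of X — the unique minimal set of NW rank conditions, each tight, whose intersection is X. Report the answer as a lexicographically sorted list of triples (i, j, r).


Computing R[i][j] = min implied NW-rank bound (n=5, 14 conditions):

  i=1: 0, 0, 0, 1, 1
  i=2: 0, 0, 1, 2, 2
  i=3: 0, 0, 1, 2, 3
  i=4: 0, 1, 2, 3, 4
  i=5: 1, 2, 3, 4, 5

the unique w with this rank table is (4, 3, 5, 2, 1).

|D(w)|=8, |Ess(w)|=3:

[(1, 3, 0), (3, 2, 0), (4, 1, 0)]


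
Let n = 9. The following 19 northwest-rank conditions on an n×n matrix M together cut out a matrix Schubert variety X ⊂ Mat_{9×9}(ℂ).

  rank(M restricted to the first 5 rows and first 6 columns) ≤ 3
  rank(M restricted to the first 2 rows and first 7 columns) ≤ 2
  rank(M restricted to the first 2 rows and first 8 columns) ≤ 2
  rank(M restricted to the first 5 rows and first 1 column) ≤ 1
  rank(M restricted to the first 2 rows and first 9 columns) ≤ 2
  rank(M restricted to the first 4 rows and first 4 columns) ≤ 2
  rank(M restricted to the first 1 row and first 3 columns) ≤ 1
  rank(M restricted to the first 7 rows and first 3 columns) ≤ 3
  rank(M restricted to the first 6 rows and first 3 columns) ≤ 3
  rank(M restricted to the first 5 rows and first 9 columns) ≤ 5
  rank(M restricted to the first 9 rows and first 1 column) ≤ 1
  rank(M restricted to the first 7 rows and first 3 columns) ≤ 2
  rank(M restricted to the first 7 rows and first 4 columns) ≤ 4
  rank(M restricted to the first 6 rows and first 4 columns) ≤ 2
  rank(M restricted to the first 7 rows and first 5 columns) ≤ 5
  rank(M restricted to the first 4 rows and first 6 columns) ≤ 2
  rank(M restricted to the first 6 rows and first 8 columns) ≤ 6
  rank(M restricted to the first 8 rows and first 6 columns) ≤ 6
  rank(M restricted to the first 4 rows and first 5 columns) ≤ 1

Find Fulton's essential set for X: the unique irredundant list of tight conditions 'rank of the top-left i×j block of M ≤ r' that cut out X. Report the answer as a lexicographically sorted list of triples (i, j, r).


Computing R[i][j] = min implied NW-rank bound (n=9, 19 conditions):

  i=1: 1, 1, 1, 1, 1, 1, 1, 1, 1
  i=2: 1, 1, 1, 1, 1, 2, 2, 2, 2
  i=3: 1, 1, 1, 1, 1, 2, 3, 3, 3
  i=4: 1, 1, 1, 1, 1, 2, 3, 4, 4
  i=5: 1, 2, 2, 2, 2, 3, 4, 5, 5
  i=6: 1, 2, 2, 2, 3, 4, 5, 6, 6
  i=7: 1, 2, 2, 3, 4, 5, 6, 7, 7
  i=8: 1, 2, 3, 4, 5, 6, 7, 8, 8
  i=9: 1, 2, 3, 4, 5, 6, 7, 8, 9

so w = (1, 6, 7, 8, 2, 5, 4, 3, 9).

D(w) has 15 cells with 3 SE-corners; essential set:

[(4, 5, 1), (6, 4, 2), (7, 3, 2)]


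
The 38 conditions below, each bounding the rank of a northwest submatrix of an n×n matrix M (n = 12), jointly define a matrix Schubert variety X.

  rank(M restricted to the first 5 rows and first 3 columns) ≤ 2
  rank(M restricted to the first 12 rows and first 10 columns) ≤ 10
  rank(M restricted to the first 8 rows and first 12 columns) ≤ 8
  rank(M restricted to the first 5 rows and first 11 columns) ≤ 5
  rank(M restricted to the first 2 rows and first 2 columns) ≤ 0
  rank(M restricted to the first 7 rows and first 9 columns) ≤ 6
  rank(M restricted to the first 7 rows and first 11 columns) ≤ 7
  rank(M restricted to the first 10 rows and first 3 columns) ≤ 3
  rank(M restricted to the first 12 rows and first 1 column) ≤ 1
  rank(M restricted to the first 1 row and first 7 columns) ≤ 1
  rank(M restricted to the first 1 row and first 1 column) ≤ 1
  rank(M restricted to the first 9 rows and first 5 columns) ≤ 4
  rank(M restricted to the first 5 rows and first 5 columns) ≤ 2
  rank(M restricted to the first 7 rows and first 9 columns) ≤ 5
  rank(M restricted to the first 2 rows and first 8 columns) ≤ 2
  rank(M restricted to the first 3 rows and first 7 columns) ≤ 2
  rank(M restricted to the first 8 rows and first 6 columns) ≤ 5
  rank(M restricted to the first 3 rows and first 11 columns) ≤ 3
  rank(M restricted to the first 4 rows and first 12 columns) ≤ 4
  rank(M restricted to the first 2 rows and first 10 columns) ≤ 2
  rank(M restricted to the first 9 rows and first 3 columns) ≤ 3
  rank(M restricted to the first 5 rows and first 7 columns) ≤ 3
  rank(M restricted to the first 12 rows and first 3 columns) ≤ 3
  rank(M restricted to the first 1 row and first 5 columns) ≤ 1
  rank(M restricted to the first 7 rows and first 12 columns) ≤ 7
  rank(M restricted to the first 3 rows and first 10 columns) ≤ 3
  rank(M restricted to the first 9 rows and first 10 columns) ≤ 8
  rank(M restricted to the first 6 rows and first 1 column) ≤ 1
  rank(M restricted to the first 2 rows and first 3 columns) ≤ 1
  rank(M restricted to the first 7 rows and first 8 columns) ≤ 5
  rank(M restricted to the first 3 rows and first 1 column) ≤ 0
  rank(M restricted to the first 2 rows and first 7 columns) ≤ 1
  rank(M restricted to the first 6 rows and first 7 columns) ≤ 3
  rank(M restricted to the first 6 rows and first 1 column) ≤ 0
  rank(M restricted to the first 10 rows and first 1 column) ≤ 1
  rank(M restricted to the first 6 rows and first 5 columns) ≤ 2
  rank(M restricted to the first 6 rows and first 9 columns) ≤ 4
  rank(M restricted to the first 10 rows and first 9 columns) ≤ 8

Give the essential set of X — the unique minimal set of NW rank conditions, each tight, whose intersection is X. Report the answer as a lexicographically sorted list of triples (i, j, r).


Rank table r_w(12×12) implied by the 38 constraints:

  row 1: 0 | 0 | 1 | 1 | 1 | 1 | 1 | 1 | 1 | 1 | 1 | 1
  row 2: 0 | 0 | 1 | 1 | 1 | 1 | 1 | 2 | 2 | 2 | 2 | 2
  row 3: 0 | 1 | 2 | 2 | 2 | 2 | 2 | 3 | 3 | 3 | 3 | 3
  row 4: 0 | 1 | 2 | 2 | 2 | 3 | 3 | 4 | 4 | 4 | 4 | 4
  row 5: 0 | 1 | 2 | 2 | 2 | 3 | 3 | 4 | 4 | 5 | 5 | 5
  row 6: 0 | 1 | 2 | 2 | 2 | 3 | 3 | 4 | 4 | 5 | 6 | 6
  row 7: 1 | 2 | 3 | 3 | 3 | 4 | 4 | 5 | 5 | 6 | 7 | 7
  row 8: 1 | 2 | 3 | 4 | 4 | 5 | 5 | 6 | 6 | 7 | 8 | 8
  row 9: 1 | 2 | 3 | 4 | 4 | 5 | 6 | 7 | 7 | 8 | 9 | 9
  row 10: 1 | 2 | 3 | 4 | 5 | 6 | 7 | 8 | 8 | 9 | 10 | 10
  row 11: 1 | 2 | 3 | 4 | 5 | 6 | 7 | 8 | 9 | 10 | 11 | 11
  row 12: 1 | 2 | 3 | 4 | 5 | 6 | 7 | 8 | 9 | 10 | 11 | 12

giving w = (3, 8, 2, 6, 10, 11, 1, 4, 7, 5, 9, 12) via Δ²R.

Fulton essential set (7 of the 23 Rothe cells):

[(2, 2, 0), (2, 7, 1), (6, 1, 0), (6, 5, 2), (6, 7, 3), (6, 9, 4), (9, 5, 4)]


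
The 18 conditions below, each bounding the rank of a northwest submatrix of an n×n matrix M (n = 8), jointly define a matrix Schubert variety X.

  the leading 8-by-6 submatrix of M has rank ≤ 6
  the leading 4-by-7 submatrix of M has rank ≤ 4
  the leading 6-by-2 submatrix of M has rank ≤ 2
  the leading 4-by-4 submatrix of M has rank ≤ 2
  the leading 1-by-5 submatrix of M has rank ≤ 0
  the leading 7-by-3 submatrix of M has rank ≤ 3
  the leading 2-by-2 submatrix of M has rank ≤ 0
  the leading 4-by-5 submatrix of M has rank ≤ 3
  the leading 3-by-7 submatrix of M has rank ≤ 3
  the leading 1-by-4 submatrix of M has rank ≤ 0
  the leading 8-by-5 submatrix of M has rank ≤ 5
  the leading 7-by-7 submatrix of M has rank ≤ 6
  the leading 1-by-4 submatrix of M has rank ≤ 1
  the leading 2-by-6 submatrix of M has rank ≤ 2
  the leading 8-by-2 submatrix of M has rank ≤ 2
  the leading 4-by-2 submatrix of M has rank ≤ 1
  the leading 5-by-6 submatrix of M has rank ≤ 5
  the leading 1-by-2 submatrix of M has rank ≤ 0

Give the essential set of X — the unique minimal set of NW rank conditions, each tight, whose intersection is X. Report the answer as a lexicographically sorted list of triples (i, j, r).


Rank table r_w(8×8) implied by the 18 constraints:

  row 1: 0 0 0 0 0 1 1 1
  row 2: 0 0 1 1 1 2 2 2
  row 3: 1 1 2 2 2 3 3 3
  row 4: 1 1 2 2 3 4 4 4
  row 5: 1 2 3 3 4 5 5 5
  row 6: 1 2 3 4 5 6 6 6
  row 7: 1 2 3 4 5 6 6 7
  row 8: 1 2 3 4 5 6 7 8

hence w(1..8) = (6, 3, 1, 5, 2, 4, 8, 7).

Fulton essential set (5 of the 10 Rothe cells):

[(1, 5, 0), (2, 2, 0), (4, 2, 1), (4, 4, 2), (7, 7, 6)]


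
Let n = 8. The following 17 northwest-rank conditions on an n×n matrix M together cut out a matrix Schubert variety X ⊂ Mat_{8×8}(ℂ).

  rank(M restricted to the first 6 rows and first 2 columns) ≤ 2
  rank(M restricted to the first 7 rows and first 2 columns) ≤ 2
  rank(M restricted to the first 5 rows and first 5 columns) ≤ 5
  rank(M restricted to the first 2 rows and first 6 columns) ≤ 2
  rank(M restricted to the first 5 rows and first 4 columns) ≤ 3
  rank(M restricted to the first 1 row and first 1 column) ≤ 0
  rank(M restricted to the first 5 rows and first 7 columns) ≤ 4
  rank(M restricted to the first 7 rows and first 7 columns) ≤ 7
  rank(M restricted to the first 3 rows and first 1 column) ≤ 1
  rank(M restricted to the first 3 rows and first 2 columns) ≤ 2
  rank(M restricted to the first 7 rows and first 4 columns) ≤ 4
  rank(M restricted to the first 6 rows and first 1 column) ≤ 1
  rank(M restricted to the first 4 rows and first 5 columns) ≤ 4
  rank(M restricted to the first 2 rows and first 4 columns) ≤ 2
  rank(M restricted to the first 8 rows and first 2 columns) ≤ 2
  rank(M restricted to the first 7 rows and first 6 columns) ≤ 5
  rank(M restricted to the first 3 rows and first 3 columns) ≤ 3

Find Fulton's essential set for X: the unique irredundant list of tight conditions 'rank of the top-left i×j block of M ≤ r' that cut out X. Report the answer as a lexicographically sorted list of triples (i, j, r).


Rank table r_w(8×8) implied by the 17 constraints:

  i=1: 0  1  1  1  1  1  1  1
  i=2: 1  2  2  2  2  2  2  2
  i=3: 1  2  3  3  3  3  3  3
  i=4: 1  2  3  3  4  4  4  4
  i=5: 1  2  3  3  4  4  4  5
  i=6: 1  2  3  4  5  5  5  6
  i=7: 1  2  3  4  5  5  6  7
  i=8: 1  2  3  4  5  6  7  8

so w = (2, 1, 3, 5, 8, 4, 7, 6).

|D(w)|=6, |Ess(w)|=4:

[(1, 1, 0), (5, 4, 3), (5, 7, 4), (7, 6, 5)]


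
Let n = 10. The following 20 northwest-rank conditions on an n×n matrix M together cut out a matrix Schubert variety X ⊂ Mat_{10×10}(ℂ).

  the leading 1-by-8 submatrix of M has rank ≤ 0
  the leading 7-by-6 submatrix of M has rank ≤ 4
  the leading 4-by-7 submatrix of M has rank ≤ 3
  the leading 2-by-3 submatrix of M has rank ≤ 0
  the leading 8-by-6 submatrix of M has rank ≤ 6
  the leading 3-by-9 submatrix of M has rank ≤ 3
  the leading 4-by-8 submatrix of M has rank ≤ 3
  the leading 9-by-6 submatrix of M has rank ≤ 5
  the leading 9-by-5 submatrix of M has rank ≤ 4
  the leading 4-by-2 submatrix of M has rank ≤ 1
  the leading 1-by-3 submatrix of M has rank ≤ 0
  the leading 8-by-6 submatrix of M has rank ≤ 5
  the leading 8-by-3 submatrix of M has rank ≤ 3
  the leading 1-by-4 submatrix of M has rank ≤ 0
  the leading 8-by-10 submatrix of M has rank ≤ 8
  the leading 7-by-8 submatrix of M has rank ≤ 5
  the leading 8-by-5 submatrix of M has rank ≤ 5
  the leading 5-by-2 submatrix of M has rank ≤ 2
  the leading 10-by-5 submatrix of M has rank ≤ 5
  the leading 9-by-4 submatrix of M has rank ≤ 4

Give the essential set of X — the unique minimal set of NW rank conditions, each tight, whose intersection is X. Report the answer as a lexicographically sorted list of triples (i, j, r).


Computing R[i][j] = min implied NW-rank bound (n=10, 20 conditions):

  row 1: 0 | 0 | 0 | 0 | 0 | 0 | 0 | 0 | 1 | 1
  row 2: 0 | 0 | 0 | 1 | 1 | 1 | 1 | 1 | 2 | 2
  row 3: 1 | 1 | 1 | 2 | 2 | 2 | 2 | 2 | 3 | 3
  row 4: 1 | 1 | 2 | 3 | 3 | 3 | 3 | 3 | 4 | 4
  row 5: 1 | 2 | 3 | 4 | 4 | 4 | 4 | 4 | 5 | 5
  row 6: 1 | 2 | 3 | 4 | 4 | 4 | 5 | 5 | 6 | 6
  row 7: 1 | 2 | 3 | 4 | 4 | 4 | 5 | 5 | 6 | 7
  row 8: 1 | 2 | 3 | 4 | 4 | 5 | 6 | 6 | 7 | 8
  row 9: 1 | 2 | 3 | 4 | 4 | 5 | 6 | 7 | 8 | 9
  row 10: 1 | 2 | 3 | 4 | 5 | 6 | 7 | 8 | 9 | 10

giving w = (9, 4, 1, 3, 2, 7, 10, 6, 8, 5) via Δ²R.

ℓ(w)=19; the 6 essential cells (i,j,r):

[(1, 8, 0), (2, 3, 0), (4, 2, 1), (7, 6, 4), (7, 8, 5), (9, 5, 4)]


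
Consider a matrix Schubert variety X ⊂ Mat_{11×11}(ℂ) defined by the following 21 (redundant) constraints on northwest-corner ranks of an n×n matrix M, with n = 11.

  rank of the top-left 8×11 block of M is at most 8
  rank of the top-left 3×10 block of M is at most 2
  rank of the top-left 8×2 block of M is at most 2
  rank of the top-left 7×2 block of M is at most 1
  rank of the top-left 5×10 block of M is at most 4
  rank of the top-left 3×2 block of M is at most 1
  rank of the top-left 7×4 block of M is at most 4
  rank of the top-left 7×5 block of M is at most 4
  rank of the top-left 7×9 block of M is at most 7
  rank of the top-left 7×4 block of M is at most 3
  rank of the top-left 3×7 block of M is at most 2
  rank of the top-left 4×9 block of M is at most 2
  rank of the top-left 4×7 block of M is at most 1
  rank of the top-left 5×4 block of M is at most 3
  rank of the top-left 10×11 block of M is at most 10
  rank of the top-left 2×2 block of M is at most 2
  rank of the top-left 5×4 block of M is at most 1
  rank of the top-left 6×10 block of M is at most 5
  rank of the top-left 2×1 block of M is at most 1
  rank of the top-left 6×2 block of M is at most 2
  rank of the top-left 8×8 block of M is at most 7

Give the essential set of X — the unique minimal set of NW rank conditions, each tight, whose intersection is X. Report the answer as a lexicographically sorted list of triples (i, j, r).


The tightest implied rank at each (i,j), from the 21 conditions:

  i=1: 1  1  1  1  1  1  1  1  1  1  1
  i=2: 1  1  1  1  1  1  1  2  2  2  2
  i=3: 1  1  1  1  1  1  1  2  2  2  3
  i=4: 1  1  1  1  1  1  1  2  2  3  4
  i=5: 1  1  1  1  2  2  2  3  3  4  5
  i=6: 1  1  2  2  3  3  3  4  4  5  6
  i=7: 1  1  2  3  4  4  4  5  5  6  7
  i=8: 1  2  3  4  5  5  5  6  6  7  8
  i=9: 1  2  3  4  5  6  6  7  7  8  9
  i=10: 1  2  3  4  5  6  7  8  8  9  10
  i=11: 1  2  3  4  5  6  7  8  9  10  11

reading off 1-entries of Δ²R: w = (1, 8, 11, 10, 5, 3, 4, 2, 6, 7, 9).

Fulton essential set (5 of the 26 Rothe cells):

[(3, 10, 2), (4, 7, 1), (4, 9, 2), (5, 4, 1), (7, 2, 1)]


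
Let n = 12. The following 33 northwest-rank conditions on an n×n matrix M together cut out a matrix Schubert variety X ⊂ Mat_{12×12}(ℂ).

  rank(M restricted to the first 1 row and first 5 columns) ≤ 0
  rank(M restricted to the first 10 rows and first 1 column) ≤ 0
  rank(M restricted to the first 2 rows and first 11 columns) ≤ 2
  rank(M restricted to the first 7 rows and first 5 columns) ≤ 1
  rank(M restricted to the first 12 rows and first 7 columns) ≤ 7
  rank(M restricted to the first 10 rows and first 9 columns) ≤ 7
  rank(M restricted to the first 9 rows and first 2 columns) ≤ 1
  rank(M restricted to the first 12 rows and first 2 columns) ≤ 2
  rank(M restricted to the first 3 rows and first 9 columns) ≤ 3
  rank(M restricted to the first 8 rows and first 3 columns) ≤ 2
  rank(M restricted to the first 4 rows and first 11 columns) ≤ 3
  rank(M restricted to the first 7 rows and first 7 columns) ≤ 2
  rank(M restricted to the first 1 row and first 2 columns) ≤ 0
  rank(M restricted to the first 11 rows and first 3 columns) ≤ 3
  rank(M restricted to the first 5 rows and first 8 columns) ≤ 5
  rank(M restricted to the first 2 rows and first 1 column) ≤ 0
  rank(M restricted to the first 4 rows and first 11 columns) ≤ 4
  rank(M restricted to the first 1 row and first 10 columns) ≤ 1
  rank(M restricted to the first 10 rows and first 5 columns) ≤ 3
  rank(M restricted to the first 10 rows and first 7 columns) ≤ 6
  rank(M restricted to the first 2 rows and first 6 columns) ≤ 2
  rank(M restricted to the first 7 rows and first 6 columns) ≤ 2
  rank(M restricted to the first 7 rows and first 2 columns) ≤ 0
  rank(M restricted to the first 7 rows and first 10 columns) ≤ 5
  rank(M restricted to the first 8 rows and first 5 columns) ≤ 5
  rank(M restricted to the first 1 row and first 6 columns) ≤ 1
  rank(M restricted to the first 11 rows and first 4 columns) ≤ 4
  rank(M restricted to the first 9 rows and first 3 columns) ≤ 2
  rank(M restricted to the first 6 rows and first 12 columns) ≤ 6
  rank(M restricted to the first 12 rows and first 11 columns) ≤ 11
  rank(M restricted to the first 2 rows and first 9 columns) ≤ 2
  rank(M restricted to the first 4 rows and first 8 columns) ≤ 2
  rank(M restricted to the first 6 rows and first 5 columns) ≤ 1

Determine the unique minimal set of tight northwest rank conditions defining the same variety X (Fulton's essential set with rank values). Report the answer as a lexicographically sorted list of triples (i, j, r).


Reconstructing r_w from the 33 given conditions:

  i=1: 0 0 0 0 0 1 1 1 1 1 1 1
  i=2: 0 0 1 1 1 2 2 2 2 2 2 2
  i=3: 0 0 1 1 1 2 2 2 3 3 3 3
  i=4: 0 0 1 1 1 2 2 2 3 3 3 4
  i=5: 0 0 1 1 1 2 2 3 4 4 4 5
  i=6: 0 0 1 1 1 2 2 3 4 5 5 6
  i=7: 0 0 1 1 1 2 2 3 4 5 6 7
  i=8: 0 1 2 2 2 3 3 4 5 6 7 8
  i=9: 0 1 2 3 3 4 4 5 6 7 8 9
  i=10: 0 1 2 3 3 4 5 6 7 8 9 10
  i=11: 1 2 3 4 4 5 6 7 8 9 10 11
  i=12: 1 2 3 4 5 6 7 8 9 10 11 12

so w = (6, 3, 9, 12, 8, 10, 11, 2, 4, 7, 1, 5).

Fulton essential set (8 of the 40 Rothe cells):

[(1, 5, 0), (4, 8, 2), (4, 11, 3), (7, 2, 0), (7, 5, 1), (7, 7, 2), (10, 1, 0), (10, 5, 3)]


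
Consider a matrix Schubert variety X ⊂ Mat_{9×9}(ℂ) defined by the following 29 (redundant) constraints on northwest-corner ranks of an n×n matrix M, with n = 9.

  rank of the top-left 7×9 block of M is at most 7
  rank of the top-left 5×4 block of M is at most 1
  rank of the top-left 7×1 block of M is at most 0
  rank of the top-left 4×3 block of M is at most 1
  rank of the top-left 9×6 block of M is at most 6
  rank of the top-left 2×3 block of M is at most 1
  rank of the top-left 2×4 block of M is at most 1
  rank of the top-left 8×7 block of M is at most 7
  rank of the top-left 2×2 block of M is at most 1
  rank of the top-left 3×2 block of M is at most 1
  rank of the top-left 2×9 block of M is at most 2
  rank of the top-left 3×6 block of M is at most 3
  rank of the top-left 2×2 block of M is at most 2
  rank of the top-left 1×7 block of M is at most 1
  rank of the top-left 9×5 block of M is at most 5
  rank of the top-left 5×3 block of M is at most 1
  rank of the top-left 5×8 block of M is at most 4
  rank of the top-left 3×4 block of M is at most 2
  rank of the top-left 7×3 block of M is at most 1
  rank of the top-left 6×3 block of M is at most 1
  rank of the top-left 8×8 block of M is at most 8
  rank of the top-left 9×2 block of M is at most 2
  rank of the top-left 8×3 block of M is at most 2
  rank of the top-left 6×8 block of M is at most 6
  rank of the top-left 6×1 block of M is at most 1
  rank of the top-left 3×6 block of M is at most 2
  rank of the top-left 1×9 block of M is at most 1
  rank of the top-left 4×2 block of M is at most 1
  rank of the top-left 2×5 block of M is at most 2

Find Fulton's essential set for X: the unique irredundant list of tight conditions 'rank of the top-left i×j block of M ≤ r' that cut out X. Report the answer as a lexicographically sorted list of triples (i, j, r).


Reconstructing r_w from the 29 given conditions:

  0 1 1 1 1 1 1 1 1
  0 1 1 1 2 2 2 2 2
  0 1 1 1 2 2 3 3 3
  0 1 1 1 2 3 4 4 4
  0 1 1 1 2 3 4 4 5
  0 1 1 2 3 4 5 5 6
  0 1 1 2 3 4 5 6 7
  1 2 2 3 4 5 6 7 8
  1 2 3 4 5 6 7 8 9

giving w = (2, 5, 7, 6, 9, 4, 8, 1, 3) via Δ²R.

Fulton essential set (5 of the 19 Rothe cells):

[(3, 6, 2), (5, 4, 1), (5, 8, 4), (7, 1, 0), (7, 3, 1)]
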